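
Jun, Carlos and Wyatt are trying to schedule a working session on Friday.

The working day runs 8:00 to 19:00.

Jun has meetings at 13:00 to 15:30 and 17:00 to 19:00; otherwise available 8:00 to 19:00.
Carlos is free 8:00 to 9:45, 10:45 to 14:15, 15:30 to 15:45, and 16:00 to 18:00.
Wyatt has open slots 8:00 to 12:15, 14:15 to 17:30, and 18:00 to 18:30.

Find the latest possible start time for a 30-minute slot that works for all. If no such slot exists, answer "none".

16:30

Jun free within 08:00–19:00: 08:00–13:00, 15:30–17:00.
Jun ∩ Carlos: 08:00–09:45, 10:45–13:00, 15:30–15:45, 16:00–17:00.
Jun ∩ Carlos ∩ Wyatt: 08:00–09:45, 10:45–12:15, 15:30–15:45, 16:00–17:00.
Windows ≥ 30 min: 08:00–09:45, 10:45–12:15, 16:00–17:00.
Latest start in the last window 16:00–17:00 is 17:00 − 30 min = 16:30.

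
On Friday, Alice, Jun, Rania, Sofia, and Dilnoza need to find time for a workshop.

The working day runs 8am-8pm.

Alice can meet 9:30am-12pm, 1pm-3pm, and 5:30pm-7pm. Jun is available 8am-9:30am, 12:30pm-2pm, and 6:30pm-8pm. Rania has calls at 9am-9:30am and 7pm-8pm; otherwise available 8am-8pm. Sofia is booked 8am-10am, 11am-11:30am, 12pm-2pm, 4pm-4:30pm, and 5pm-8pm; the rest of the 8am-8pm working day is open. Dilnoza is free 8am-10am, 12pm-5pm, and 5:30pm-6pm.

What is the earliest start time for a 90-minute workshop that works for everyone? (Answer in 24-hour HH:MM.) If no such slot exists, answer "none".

Rania free within 08:00–20:00: 08:00–09:00, 09:30–19:00.
Sofia free within 08:00–20:00: 10:00–11:00, 11:30–12:00, 14:00–16:00, 16:30–17:00.
Alice ∩ Jun: 13:00–14:00, 18:30–19:00.
Alice ∩ Jun ∩ Rania: 13:00–14:00, 18:30–19:00.
Alice ∩ Jun ∩ Rania ∩ Sofia: (none).
Alice ∩ Jun ∩ Rania ∩ Sofia ∩ Dilnoza: (none).
Windows ≥ 90 min: (none).

none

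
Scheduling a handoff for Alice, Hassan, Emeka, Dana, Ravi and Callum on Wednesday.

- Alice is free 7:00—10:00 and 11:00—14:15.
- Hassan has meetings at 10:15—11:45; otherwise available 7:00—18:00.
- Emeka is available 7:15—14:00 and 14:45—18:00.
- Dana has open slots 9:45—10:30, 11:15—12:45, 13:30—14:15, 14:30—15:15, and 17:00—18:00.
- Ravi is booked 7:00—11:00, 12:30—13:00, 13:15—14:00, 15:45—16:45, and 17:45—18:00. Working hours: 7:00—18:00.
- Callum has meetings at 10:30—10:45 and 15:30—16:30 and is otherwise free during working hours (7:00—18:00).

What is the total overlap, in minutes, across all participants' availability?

Hassan free within 07:00–18:00: 07:00–10:15, 11:45–18:00.
Ravi free within 07:00–18:00: 11:00–12:30, 13:00–13:15, 14:00–15:45, 16:45–17:45.
Callum free within 07:00–18:00: 07:00–10:30, 10:45–15:30, 16:30–18:00.
Alice ∩ Hassan: 07:00–10:00, 11:45–14:15.
Alice ∩ Hassan ∩ Emeka: 07:15–10:00, 11:45–14:00.
Alice ∩ Hassan ∩ Emeka ∩ Dana: 09:45–10:00, 11:45–12:45, 13:30–14:00.
Alice ∩ Hassan ∩ Emeka ∩ Dana ∩ Ravi: 11:45–12:30.
Alice ∩ Hassan ∩ Emeka ∩ Dana ∩ Ravi ∩ Callum: 11:45–12:30.
Total common minutes: 45.

45 minutes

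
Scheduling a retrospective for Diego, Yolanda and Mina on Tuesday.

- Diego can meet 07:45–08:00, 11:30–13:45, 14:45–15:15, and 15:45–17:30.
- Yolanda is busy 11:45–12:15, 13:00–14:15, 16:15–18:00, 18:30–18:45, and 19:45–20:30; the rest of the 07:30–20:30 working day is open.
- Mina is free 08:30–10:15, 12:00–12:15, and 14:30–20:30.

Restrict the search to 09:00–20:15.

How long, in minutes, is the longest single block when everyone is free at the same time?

30 minutes

Yolanda free within 07:30–20:30: 07:30–11:45, 12:15–13:00, 14:15–16:15, 18:00–18:30, 18:45–19:45.
Diego ∩ Yolanda: 07:45–08:00, 11:30–11:45, 12:15–13:00, 14:45–15:15, 15:45–16:15.
Diego ∩ Yolanda ∩ Mina: 14:45–15:15, 15:45–16:15.
Restricted to 09:00–20:15: 14:45–15:15, 15:45–16:15.
Common window lengths: 30, 30 min; longest is 30.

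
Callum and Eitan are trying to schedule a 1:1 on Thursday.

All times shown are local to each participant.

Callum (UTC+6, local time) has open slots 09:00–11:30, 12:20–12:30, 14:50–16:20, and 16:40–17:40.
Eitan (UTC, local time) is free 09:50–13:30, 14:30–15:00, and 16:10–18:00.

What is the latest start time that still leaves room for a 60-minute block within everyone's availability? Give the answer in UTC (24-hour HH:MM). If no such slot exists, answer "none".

10:40

Callum → UTC: 03:00–05:30, 06:20–06:30, 08:50–10:20, 10:40–11:40.
Eitan → UTC: 09:50–13:30, 14:30–15:00, 16:10–18:00.
Callum ∩ Eitan: 09:50–10:20, 10:40–11:40.
Windows ≥ 60 min: 10:40–11:40.
Latest start in the last window 10:40–11:40 is 11:40 − 60 min = 10:40.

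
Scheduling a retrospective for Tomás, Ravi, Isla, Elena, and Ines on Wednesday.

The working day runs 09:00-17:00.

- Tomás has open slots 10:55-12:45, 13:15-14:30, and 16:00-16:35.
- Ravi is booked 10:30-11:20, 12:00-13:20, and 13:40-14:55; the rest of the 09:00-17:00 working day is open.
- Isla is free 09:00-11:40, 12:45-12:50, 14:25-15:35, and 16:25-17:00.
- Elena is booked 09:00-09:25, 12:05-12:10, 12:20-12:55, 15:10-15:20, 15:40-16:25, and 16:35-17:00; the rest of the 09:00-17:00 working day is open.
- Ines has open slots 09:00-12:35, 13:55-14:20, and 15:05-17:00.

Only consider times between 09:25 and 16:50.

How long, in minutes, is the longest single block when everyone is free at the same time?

Ravi free within 09:00–17:00: 09:00–10:30, 11:20–12:00, 13:20–13:40, 14:55–17:00.
Elena free within 09:00–17:00: 09:25–12:05, 12:10–12:20, 12:55–15:10, 15:20–15:40, 16:25–16:35.
Tomás ∩ Ravi: 11:20–12:00, 13:20–13:40, 16:00–16:35.
Tomás ∩ Ravi ∩ Isla: 11:20–11:40, 16:25–16:35.
Tomás ∩ Ravi ∩ Isla ∩ Elena: 11:20–11:40, 16:25–16:35.
Tomás ∩ Ravi ∩ Isla ∩ Elena ∩ Ines: 11:20–11:40, 16:25–16:35.
Restricted to 09:25–16:50: 11:20–11:40, 16:25–16:35.
Common window lengths: 20, 10 min; longest is 20.

20 minutes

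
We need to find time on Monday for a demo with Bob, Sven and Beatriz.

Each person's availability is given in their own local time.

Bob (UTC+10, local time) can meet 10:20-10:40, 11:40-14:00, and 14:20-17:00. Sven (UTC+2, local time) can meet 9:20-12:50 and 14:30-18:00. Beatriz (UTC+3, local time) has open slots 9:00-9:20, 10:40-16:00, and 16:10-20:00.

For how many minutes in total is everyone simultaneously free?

0 minutes

Bob → UTC: 00:20–00:40, 01:40–04:00, 04:20–07:00.
Sven → UTC: 07:20–10:50, 12:30–16:00.
Beatriz → UTC: 06:00–06:20, 07:40–13:00, 13:10–17:00.
Bob ∩ Sven: (none).
Bob ∩ Sven ∩ Beatriz: (none).
Total common minutes: 0.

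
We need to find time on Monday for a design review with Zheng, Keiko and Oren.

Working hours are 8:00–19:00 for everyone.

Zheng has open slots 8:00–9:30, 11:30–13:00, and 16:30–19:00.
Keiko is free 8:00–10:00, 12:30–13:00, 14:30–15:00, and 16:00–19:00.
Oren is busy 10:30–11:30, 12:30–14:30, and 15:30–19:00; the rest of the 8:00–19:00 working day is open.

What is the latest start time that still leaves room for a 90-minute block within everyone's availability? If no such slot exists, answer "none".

08:00

Oren free within 08:00–19:00: 08:00–10:30, 11:30–12:30, 14:30–15:30.
Zheng ∩ Keiko: 08:00–09:30, 12:30–13:00, 16:30–19:00.
Zheng ∩ Keiko ∩ Oren: 08:00–09:30.
Windows ≥ 90 min: 08:00–09:30.
Latest start in the last window 08:00–09:30 is 09:30 − 90 min = 08:00.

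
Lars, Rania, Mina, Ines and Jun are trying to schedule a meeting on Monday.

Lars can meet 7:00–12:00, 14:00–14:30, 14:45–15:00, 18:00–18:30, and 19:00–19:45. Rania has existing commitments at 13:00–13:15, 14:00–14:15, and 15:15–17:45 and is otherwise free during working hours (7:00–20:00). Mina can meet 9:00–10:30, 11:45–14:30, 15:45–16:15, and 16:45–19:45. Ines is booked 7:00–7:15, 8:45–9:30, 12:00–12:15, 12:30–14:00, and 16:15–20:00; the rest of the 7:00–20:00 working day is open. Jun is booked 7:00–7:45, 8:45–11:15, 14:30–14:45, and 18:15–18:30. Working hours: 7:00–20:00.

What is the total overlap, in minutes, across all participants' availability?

30 minutes

Rania free within 07:00–20:00: 07:00–13:00, 13:15–14:00, 14:15–15:15, 17:45–20:00.
Ines free within 07:00–20:00: 07:15–08:45, 09:30–12:00, 12:15–12:30, 14:00–16:15.
Jun free within 07:00–20:00: 07:45–08:45, 11:15–14:30, 14:45–18:15, 18:30–20:00.
Lars ∩ Rania: 07:00–12:00, 14:15–14:30, 14:45–15:00, 18:00–18:30, 19:00–19:45.
Lars ∩ Rania ∩ Mina: 09:00–10:30, 11:45–12:00, 14:15–14:30, 18:00–18:30, 19:00–19:45.
Lars ∩ Rania ∩ Mina ∩ Ines: 09:30–10:30, 11:45–12:00, 14:15–14:30.
Lars ∩ Rania ∩ Mina ∩ Ines ∩ Jun: 11:45–12:00, 14:15–14:30.
Total common minutes: 15 + 15 = 30.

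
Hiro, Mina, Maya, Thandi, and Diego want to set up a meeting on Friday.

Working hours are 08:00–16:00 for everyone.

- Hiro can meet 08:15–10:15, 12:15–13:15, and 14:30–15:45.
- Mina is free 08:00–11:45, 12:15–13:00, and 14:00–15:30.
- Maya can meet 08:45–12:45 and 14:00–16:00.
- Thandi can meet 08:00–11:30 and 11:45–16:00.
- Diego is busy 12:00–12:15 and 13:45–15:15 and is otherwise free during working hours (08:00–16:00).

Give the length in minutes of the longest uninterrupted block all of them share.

Diego free within 08:00–16:00: 08:00–12:00, 12:15–13:45, 15:15–16:00.
Hiro ∩ Mina: 08:15–10:15, 12:15–13:00, 14:30–15:30.
Hiro ∩ Mina ∩ Maya: 08:45–10:15, 12:15–12:45, 14:30–15:30.
Hiro ∩ Mina ∩ Maya ∩ Thandi: 08:45–10:15, 12:15–12:45, 14:30–15:30.
Hiro ∩ Mina ∩ Maya ∩ Thandi ∩ Diego: 08:45–10:15, 12:15–12:45, 15:15–15:30.
Common window lengths: 90, 30, 15 min; longest is 90.

90 minutes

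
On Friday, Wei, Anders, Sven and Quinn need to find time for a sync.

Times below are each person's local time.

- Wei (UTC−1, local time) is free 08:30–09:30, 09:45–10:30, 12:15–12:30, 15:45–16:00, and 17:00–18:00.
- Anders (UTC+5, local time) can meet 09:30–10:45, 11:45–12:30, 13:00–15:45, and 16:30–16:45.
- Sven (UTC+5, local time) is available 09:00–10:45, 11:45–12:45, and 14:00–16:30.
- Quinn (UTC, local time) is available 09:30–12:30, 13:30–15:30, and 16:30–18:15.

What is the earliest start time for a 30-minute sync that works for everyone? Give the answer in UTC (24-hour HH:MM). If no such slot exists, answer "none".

Wei → UTC: 09:30–10:30, 10:45–11:30, 13:15–13:30, 16:45–17:00, 18:00–19:00.
Anders → UTC: 04:30–05:45, 06:45–07:30, 08:00–10:45, 11:30–11:45.
Sven → UTC: 04:00–05:45, 06:45–07:45, 09:00–11:30.
Quinn → UTC: 09:30–12:30, 13:30–15:30, 16:30–18:15.
Wei ∩ Anders: 09:30–10:30.
Wei ∩ Anders ∩ Sven: 09:30–10:30.
Wei ∩ Anders ∩ Sven ∩ Quinn: 09:30–10:30.
Windows ≥ 30 min: 09:30–10:30.
Earliest such window starts at 09:30.

09:30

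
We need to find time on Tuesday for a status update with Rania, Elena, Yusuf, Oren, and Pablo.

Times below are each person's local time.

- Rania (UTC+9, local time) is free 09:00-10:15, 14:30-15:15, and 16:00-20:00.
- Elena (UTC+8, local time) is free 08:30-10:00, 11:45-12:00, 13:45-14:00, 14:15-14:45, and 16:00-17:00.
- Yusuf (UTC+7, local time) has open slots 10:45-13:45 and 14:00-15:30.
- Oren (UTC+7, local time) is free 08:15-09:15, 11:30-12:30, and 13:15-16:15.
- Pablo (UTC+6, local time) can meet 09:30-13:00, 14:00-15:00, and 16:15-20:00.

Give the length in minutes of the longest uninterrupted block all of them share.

30 minutes

Rania → UTC: 00:00–01:15, 05:30–06:15, 07:00–11:00.
Elena → UTC: 00:30–02:00, 03:45–04:00, 05:45–06:00, 06:15–06:45, 08:00–09:00.
Yusuf → UTC: 03:45–06:45, 07:00–08:30.
Oren → UTC: 01:15–02:15, 04:30–05:30, 06:15–09:15.
Pablo → UTC: 03:30–07:00, 08:00–09:00, 10:15–14:00.
Rania ∩ Elena: 00:30–01:15, 05:45–06:00, 08:00–09:00.
Rania ∩ Elena ∩ Yusuf: 05:45–06:00, 08:00–08:30.
Rania ∩ Elena ∩ Yusuf ∩ Oren: 08:00–08:30.
Rania ∩ Elena ∩ Yusuf ∩ Oren ∩ Pablo: 08:00–08:30.
Single common window of 30 minutes.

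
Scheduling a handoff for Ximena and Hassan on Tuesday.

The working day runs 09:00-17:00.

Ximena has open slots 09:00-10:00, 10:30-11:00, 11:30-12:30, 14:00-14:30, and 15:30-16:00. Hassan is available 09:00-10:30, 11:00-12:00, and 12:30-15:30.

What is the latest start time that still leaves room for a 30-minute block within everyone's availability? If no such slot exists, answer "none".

14:00

Ximena ∩ Hassan: 09:00–10:00, 11:30–12:00, 14:00–14:30.
Windows ≥ 30 min: 09:00–10:00, 11:30–12:00, 14:00–14:30.
Latest start in the last window 14:00–14:30 is 14:30 − 30 min = 14:00.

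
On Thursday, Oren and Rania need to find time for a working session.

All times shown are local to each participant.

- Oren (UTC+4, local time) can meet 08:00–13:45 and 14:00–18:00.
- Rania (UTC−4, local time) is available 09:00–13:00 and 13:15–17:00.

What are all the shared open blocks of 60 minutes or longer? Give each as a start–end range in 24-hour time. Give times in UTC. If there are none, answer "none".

Oren → UTC: 04:00–09:45, 10:00–14:00.
Rania → UTC: 13:00–17:00, 17:15–21:00.
Oren ∩ Rania: 13:00–14:00.
Windows ≥ 60 min: 13:00–14:00.

13:00–14:00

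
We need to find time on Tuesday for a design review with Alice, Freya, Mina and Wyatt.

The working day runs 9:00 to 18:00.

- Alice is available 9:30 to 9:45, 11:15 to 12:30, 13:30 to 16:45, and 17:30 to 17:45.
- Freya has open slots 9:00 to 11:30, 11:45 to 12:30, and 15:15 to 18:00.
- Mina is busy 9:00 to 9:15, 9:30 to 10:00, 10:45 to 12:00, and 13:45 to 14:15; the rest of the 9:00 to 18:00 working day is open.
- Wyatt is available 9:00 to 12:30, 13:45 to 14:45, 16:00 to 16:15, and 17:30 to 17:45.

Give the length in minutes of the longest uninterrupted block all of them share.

Mina free within 09:00–18:00: 09:15–09:30, 10:00–10:45, 12:00–13:45, 14:15–18:00.
Alice ∩ Freya: 09:30–09:45, 11:15–11:30, 11:45–12:30, 15:15–16:45, 17:30–17:45.
Alice ∩ Freya ∩ Mina: 12:00–12:30, 15:15–16:45, 17:30–17:45.
Alice ∩ Freya ∩ Mina ∩ Wyatt: 12:00–12:30, 16:00–16:15, 17:30–17:45.
Common window lengths: 30, 15, 15 min; longest is 30.

30 minutes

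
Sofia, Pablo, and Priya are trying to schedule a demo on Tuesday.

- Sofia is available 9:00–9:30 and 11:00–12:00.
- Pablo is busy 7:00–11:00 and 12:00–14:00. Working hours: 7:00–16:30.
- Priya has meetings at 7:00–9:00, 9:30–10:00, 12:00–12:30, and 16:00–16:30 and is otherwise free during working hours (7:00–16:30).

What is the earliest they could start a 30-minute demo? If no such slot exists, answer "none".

Pablo free within 07:00–16:30: 11:00–12:00, 14:00–16:30.
Priya free within 07:00–16:30: 09:00–09:30, 10:00–12:00, 12:30–16:00.
Sofia ∩ Pablo: 11:00–12:00.
Sofia ∩ Pablo ∩ Priya: 11:00–12:00.
Windows ≥ 30 min: 11:00–12:00.
Earliest such window starts at 11:00.

11:00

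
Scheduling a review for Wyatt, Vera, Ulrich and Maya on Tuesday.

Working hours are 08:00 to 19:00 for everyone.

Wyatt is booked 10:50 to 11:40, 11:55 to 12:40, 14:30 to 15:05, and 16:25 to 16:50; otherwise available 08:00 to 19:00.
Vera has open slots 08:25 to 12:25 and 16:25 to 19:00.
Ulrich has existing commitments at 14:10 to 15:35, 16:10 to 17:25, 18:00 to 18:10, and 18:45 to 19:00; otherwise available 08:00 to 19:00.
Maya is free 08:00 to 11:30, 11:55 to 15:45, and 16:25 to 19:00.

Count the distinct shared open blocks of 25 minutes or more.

Wyatt free within 08:00–19:00: 08:00–10:50, 11:40–11:55, 12:40–14:30, 15:05–16:25, 16:50–19:00.
Ulrich free within 08:00–19:00: 08:00–14:10, 15:35–16:10, 17:25–18:00, 18:10–18:45.
Wyatt ∩ Vera: 08:25–10:50, 11:40–11:55, 16:50–19:00.
Wyatt ∩ Vera ∩ Ulrich: 08:25–10:50, 11:40–11:55, 17:25–18:00, 18:10–18:45.
Wyatt ∩ Vera ∩ Ulrich ∩ Maya: 08:25–10:50, 17:25–18:00, 18:10–18:45.
Windows ≥ 25 min: 08:25–10:50, 17:25–18:00, 18:10–18:45.
That's 3 windows.

3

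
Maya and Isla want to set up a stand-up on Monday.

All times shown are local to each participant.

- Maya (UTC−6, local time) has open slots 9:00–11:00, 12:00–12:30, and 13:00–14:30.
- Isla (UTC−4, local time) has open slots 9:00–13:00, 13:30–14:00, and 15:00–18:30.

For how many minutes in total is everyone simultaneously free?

Maya → UTC: 15:00–17:00, 18:00–18:30, 19:00–20:30.
Isla → UTC: 13:00–17:00, 17:30–18:00, 19:00–22:30.
Maya ∩ Isla: 15:00–17:00, 19:00–20:30.
Total common minutes: 120 + 90 = 210.

210 minutes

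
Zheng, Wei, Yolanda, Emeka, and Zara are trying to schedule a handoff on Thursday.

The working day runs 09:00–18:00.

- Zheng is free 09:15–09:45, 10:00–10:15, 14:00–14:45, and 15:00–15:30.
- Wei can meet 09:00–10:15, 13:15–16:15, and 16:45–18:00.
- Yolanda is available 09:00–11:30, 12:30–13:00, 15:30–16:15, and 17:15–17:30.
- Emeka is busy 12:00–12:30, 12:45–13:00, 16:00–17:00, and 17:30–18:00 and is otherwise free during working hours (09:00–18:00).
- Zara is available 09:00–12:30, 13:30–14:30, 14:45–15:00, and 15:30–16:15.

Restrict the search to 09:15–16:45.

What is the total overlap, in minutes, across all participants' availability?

Emeka free within 09:00–18:00: 09:00–12:00, 12:30–12:45, 13:00–16:00, 17:00–17:30.
Zheng ∩ Wei: 09:15–09:45, 10:00–10:15, 14:00–14:45, 15:00–15:30.
Zheng ∩ Wei ∩ Yolanda: 09:15–09:45, 10:00–10:15.
Zheng ∩ Wei ∩ Yolanda ∩ Emeka: 09:15–09:45, 10:00–10:15.
Zheng ∩ Wei ∩ Yolanda ∩ Emeka ∩ Zara: 09:15–09:45, 10:00–10:15.
Restricted to 09:15–16:45: 09:15–09:45, 10:00–10:15.
Total common minutes: 30 + 15 = 45.

45 minutes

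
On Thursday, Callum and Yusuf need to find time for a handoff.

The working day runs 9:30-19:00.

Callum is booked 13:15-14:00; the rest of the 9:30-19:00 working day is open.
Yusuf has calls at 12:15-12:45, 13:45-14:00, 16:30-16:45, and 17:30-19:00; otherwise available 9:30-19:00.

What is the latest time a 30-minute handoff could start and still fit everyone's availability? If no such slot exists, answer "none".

17:00

Callum free within 09:30–19:00: 09:30–13:15, 14:00–19:00.
Yusuf free within 09:30–19:00: 09:30–12:15, 12:45–13:45, 14:00–16:30, 16:45–17:30.
Callum ∩ Yusuf: 09:30–12:15, 12:45–13:15, 14:00–16:30, 16:45–17:30.
Windows ≥ 30 min: 09:30–12:15, 12:45–13:15, 14:00–16:30, 16:45–17:30.
Latest start in the last window 16:45–17:30 is 17:30 − 30 min = 17:00.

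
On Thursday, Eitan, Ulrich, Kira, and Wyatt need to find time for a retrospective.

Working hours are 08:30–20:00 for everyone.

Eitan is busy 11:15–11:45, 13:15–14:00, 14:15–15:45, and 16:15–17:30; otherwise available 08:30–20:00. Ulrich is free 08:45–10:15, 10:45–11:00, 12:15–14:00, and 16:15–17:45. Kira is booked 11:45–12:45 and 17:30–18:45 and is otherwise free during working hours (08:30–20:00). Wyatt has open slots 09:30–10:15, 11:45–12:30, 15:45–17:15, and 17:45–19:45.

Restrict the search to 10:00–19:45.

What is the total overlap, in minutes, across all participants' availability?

15 minutes

Eitan free within 08:30–20:00: 08:30–11:15, 11:45–13:15, 14:00–14:15, 15:45–16:15, 17:30–20:00.
Kira free within 08:30–20:00: 08:30–11:45, 12:45–17:30, 18:45–20:00.
Eitan ∩ Ulrich: 08:45–10:15, 10:45–11:00, 12:15–13:15, 17:30–17:45.
Eitan ∩ Ulrich ∩ Kira: 08:45–10:15, 10:45–11:00, 12:45–13:15.
Eitan ∩ Ulrich ∩ Kira ∩ Wyatt: 09:30–10:15.
Restricted to 10:00–19:45: 10:00–10:15.
Total common minutes: 15.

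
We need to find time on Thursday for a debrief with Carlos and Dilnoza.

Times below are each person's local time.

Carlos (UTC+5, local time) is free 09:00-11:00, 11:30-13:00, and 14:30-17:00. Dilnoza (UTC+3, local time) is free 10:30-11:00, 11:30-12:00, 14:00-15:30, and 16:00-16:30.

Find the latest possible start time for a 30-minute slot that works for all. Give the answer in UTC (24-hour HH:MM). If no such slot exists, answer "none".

11:30

Carlos → UTC: 04:00–06:00, 06:30–08:00, 09:30–12:00.
Dilnoza → UTC: 07:30–08:00, 08:30–09:00, 11:00–12:30, 13:00–13:30.
Carlos ∩ Dilnoza: 07:30–08:00, 11:00–12:00.
Windows ≥ 30 min: 07:30–08:00, 11:00–12:00.
Latest start in the last window 11:00–12:00 is 12:00 − 30 min = 11:30.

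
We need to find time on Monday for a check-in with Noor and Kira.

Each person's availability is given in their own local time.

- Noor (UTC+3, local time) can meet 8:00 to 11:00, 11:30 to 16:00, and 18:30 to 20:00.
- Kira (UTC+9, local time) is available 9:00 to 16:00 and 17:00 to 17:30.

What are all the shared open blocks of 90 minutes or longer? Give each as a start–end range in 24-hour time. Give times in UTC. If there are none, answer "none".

05:00–07:00

Noor → UTC: 05:00–08:00, 08:30–13:00, 15:30–17:00.
Kira → UTC: 00:00–07:00, 08:00–08:30.
Noor ∩ Kira: 05:00–07:00.
Windows ≥ 90 min: 05:00–07:00.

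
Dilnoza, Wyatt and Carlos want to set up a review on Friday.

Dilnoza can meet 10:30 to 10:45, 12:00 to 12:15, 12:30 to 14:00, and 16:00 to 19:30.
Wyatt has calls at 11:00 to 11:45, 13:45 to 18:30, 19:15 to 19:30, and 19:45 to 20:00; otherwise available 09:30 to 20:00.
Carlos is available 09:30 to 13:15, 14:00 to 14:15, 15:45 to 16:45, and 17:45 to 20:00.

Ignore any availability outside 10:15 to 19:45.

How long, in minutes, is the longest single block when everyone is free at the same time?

Wyatt free within 09:30–20:00: 09:30–11:00, 11:45–13:45, 18:30–19:15, 19:30–19:45.
Dilnoza ∩ Wyatt: 10:30–10:45, 12:00–12:15, 12:30–13:45, 18:30–19:15.
Dilnoza ∩ Wyatt ∩ Carlos: 10:30–10:45, 12:00–12:15, 12:30–13:15, 18:30–19:15.
Restricted to 10:15–19:45: 10:30–10:45, 12:00–12:15, 12:30–13:15, 18:30–19:15.
Common window lengths: 15, 15, 45, 45 min; longest is 45.

45 minutes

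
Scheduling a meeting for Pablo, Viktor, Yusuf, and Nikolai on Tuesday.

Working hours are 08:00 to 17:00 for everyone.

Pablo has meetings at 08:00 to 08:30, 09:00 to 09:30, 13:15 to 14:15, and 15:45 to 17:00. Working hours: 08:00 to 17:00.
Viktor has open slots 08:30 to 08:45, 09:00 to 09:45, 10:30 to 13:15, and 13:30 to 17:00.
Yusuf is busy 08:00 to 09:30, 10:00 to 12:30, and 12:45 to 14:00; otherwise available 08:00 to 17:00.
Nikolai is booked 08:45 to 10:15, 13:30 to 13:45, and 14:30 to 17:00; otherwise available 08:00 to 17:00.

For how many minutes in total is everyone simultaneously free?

Pablo free within 08:00–17:00: 08:30–09:00, 09:30–13:15, 14:15–15:45.
Yusuf free within 08:00–17:00: 09:30–10:00, 12:30–12:45, 14:00–17:00.
Nikolai free within 08:00–17:00: 08:00–08:45, 10:15–13:30, 13:45–14:30.
Pablo ∩ Viktor: 08:30–08:45, 09:30–09:45, 10:30–13:15, 14:15–15:45.
Pablo ∩ Viktor ∩ Yusuf: 09:30–09:45, 12:30–12:45, 14:15–15:45.
Pablo ∩ Viktor ∩ Yusuf ∩ Nikolai: 12:30–12:45, 14:15–14:30.
Total common minutes: 15 + 15 = 30.

30 minutes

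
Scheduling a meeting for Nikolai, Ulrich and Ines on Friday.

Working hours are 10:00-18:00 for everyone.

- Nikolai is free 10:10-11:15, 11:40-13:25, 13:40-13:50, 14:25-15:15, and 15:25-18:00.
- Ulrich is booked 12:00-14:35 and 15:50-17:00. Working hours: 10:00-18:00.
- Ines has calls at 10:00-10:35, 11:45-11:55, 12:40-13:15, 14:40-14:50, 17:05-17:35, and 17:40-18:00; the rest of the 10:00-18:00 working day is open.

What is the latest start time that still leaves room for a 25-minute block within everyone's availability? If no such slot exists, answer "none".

15:25

Ulrich free within 10:00–18:00: 10:00–12:00, 14:35–15:50, 17:00–18:00.
Ines free within 10:00–18:00: 10:35–11:45, 11:55–12:40, 13:15–14:40, 14:50–17:05, 17:35–17:40.
Nikolai ∩ Ulrich: 10:10–11:15, 11:40–12:00, 14:35–15:15, 15:25–15:50, 17:00–18:00.
Nikolai ∩ Ulrich ∩ Ines: 10:35–11:15, 11:40–11:45, 11:55–12:00, 14:35–14:40, 14:50–15:15, 15:25–15:50, 17:00–17:05, 17:35–17:40.
Windows ≥ 25 min: 10:35–11:15, 14:50–15:15, 15:25–15:50.
Latest start in the last window 15:25–15:50 is 15:50 − 25 min = 15:25.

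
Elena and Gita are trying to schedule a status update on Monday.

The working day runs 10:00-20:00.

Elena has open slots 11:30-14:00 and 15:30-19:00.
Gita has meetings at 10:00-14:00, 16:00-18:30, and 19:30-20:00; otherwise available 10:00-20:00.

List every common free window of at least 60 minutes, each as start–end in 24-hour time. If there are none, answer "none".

none

Gita free within 10:00–20:00: 14:00–16:00, 18:30–19:30.
Elena ∩ Gita: 15:30–16:00, 18:30–19:00.
Windows ≥ 60 min: (none).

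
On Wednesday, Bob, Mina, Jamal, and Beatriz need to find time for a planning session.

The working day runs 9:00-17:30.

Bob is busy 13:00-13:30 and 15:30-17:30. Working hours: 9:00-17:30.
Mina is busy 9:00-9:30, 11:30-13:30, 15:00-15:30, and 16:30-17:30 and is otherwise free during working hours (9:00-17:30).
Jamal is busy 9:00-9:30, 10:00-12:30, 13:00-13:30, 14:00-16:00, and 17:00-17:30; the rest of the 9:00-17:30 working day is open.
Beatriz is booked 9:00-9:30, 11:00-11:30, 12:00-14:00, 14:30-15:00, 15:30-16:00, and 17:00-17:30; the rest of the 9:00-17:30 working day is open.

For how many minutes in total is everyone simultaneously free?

Bob free within 09:00–17:30: 09:00–13:00, 13:30–15:30.
Mina free within 09:00–17:30: 09:30–11:30, 13:30–15:00, 15:30–16:30.
Jamal free within 09:00–17:30: 09:30–10:00, 12:30–13:00, 13:30–14:00, 16:00–17:00.
Beatriz free within 09:00–17:30: 09:30–11:00, 11:30–12:00, 14:00–14:30, 15:00–15:30, 16:00–17:00.
Bob ∩ Mina: 09:30–11:30, 13:30–15:00.
Bob ∩ Mina ∩ Jamal: 09:30–10:00, 13:30–14:00.
Bob ∩ Mina ∩ Jamal ∩ Beatriz: 09:30–10:00.
Total common minutes: 30.

30 minutes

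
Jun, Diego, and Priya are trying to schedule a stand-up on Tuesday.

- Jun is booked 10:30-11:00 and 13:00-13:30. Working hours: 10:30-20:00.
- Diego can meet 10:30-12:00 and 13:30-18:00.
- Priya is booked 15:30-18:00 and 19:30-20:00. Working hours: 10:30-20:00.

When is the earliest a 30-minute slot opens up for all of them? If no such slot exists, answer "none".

Jun free within 10:30–20:00: 11:00–13:00, 13:30–20:00.
Priya free within 10:30–20:00: 10:30–15:30, 18:00–19:30.
Jun ∩ Diego: 11:00–12:00, 13:30–18:00.
Jun ∩ Diego ∩ Priya: 11:00–12:00, 13:30–15:30.
Windows ≥ 30 min: 11:00–12:00, 13:30–15:30.
Earliest such window starts at 11:00.

11:00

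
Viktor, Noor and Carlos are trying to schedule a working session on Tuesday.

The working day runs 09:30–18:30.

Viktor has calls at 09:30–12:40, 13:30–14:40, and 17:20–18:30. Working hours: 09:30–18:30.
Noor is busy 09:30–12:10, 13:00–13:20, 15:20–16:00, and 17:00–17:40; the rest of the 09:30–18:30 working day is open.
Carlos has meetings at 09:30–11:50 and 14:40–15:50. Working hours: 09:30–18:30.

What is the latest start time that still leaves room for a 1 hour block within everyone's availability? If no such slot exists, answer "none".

Viktor free within 09:30–18:30: 12:40–13:30, 14:40–17:20.
Noor free within 09:30–18:30: 12:10–13:00, 13:20–15:20, 16:00–17:00, 17:40–18:30.
Carlos free within 09:30–18:30: 11:50–14:40, 15:50–18:30.
Viktor ∩ Noor: 12:40–13:00, 13:20–13:30, 14:40–15:20, 16:00–17:00.
Viktor ∩ Noor ∩ Carlos: 12:40–13:00, 13:20–13:30, 16:00–17:00.
Windows ≥ 60 min: 16:00–17:00.
Latest start in the last window 16:00–17:00 is 17:00 − 60 min = 16:00.

16:00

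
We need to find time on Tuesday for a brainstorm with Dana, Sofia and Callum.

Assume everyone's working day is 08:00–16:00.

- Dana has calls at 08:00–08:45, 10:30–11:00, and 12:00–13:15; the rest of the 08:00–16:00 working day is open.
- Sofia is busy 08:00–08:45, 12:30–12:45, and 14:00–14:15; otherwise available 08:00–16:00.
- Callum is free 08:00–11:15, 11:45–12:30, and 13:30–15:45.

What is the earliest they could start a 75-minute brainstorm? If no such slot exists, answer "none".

08:45

Dana free within 08:00–16:00: 08:45–10:30, 11:00–12:00, 13:15–16:00.
Sofia free within 08:00–16:00: 08:45–12:30, 12:45–14:00, 14:15–16:00.
Dana ∩ Sofia: 08:45–10:30, 11:00–12:00, 13:15–14:00, 14:15–16:00.
Dana ∩ Sofia ∩ Callum: 08:45–10:30, 11:00–11:15, 11:45–12:00, 13:30–14:00, 14:15–15:45.
Windows ≥ 75 min: 08:45–10:30, 14:15–15:45.
Earliest such window starts at 08:45.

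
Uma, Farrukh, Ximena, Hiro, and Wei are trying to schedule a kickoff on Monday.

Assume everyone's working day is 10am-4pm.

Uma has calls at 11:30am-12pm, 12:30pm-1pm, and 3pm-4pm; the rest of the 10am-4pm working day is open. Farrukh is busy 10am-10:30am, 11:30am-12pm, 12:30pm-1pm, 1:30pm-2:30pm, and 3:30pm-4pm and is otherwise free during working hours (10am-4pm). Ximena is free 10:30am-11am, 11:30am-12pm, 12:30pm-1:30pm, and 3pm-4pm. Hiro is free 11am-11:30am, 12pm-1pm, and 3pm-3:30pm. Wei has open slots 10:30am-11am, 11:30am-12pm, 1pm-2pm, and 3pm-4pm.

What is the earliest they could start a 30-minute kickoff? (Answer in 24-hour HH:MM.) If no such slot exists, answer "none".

none

Uma free within 10:00–16:00: 10:00–11:30, 12:00–12:30, 13:00–15:00.
Farrukh free within 10:00–16:00: 10:30–11:30, 12:00–12:30, 13:00–13:30, 14:30–15:30.
Uma ∩ Farrukh: 10:30–11:30, 12:00–12:30, 13:00–13:30, 14:30–15:00.
Uma ∩ Farrukh ∩ Ximena: 10:30–11:00, 13:00–13:30.
Uma ∩ Farrukh ∩ Ximena ∩ Hiro: (none).
Uma ∩ Farrukh ∩ Ximena ∩ Hiro ∩ Wei: (none).
Windows ≥ 30 min: (none).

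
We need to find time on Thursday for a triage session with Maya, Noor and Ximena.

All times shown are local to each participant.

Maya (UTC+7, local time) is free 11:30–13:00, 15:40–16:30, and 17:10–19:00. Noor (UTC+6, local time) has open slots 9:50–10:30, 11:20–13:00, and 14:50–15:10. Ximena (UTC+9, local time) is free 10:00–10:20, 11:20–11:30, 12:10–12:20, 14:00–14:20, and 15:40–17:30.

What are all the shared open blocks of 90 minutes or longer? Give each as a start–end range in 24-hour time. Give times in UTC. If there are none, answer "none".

none

Maya → UTC: 04:30–06:00, 08:40–09:30, 10:10–12:00.
Noor → UTC: 03:50–04:30, 05:20–07:00, 08:50–09:10.
Ximena → UTC: 01:00–01:20, 02:20–02:30, 03:10–03:20, 05:00–05:20, 06:40–08:30.
Maya ∩ Noor: 05:20–06:00, 08:50–09:10.
Maya ∩ Noor ∩ Ximena: (none).
Windows ≥ 90 min: (none).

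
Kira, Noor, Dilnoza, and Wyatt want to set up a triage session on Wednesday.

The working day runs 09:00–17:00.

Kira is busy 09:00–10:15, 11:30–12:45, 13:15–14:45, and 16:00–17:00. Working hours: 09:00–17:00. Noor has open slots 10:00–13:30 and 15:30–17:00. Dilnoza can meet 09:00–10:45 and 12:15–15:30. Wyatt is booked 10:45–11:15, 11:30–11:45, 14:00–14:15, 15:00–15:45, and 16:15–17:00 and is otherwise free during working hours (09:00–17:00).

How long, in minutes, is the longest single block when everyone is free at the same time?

Kira free within 09:00–17:00: 10:15–11:30, 12:45–13:15, 14:45–16:00.
Wyatt free within 09:00–17:00: 09:00–10:45, 11:15–11:30, 11:45–14:00, 14:15–15:00, 15:45–16:15.
Kira ∩ Noor: 10:15–11:30, 12:45–13:15, 15:30–16:00.
Kira ∩ Noor ∩ Dilnoza: 10:15–10:45, 12:45–13:15.
Kira ∩ Noor ∩ Dilnoza ∩ Wyatt: 10:15–10:45, 12:45–13:15.
Common window lengths: 30, 30 min; longest is 30.

30 minutes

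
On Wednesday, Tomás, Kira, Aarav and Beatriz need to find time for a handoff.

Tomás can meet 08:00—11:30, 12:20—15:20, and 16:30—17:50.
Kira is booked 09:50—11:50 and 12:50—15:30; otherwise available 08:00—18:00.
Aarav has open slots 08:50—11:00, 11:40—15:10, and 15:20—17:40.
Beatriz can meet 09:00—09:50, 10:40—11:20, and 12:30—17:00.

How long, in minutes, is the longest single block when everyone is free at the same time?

Kira free within 08:00–18:00: 08:00–09:50, 11:50–12:50, 15:30–18:00.
Tomás ∩ Kira: 08:00–09:50, 12:20–12:50, 16:30–17:50.
Tomás ∩ Kira ∩ Aarav: 08:50–09:50, 12:20–12:50, 16:30–17:40.
Tomás ∩ Kira ∩ Aarav ∩ Beatriz: 09:00–09:50, 12:30–12:50, 16:30–17:00.
Common window lengths: 50, 20, 30 min; longest is 50.

50 minutes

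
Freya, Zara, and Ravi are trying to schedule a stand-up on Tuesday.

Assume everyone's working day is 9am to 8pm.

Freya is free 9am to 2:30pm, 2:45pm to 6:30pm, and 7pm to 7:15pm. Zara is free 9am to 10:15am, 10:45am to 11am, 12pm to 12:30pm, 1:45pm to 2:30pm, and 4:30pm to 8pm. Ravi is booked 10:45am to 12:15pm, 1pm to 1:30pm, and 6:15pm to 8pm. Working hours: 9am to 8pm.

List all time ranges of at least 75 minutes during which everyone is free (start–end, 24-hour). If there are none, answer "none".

Ravi free within 09:00–20:00: 09:00–10:45, 12:15–13:00, 13:30–18:15.
Freya ∩ Zara: 09:00–10:15, 10:45–11:00, 12:00–12:30, 13:45–14:30, 16:30–18:30, 19:00–19:15.
Freya ∩ Zara ∩ Ravi: 09:00–10:15, 12:15–12:30, 13:45–14:30, 16:30–18:15.
Windows ≥ 75 min: 09:00–10:15, 16:30–18:15.

09:00–10:15, 16:30–18:15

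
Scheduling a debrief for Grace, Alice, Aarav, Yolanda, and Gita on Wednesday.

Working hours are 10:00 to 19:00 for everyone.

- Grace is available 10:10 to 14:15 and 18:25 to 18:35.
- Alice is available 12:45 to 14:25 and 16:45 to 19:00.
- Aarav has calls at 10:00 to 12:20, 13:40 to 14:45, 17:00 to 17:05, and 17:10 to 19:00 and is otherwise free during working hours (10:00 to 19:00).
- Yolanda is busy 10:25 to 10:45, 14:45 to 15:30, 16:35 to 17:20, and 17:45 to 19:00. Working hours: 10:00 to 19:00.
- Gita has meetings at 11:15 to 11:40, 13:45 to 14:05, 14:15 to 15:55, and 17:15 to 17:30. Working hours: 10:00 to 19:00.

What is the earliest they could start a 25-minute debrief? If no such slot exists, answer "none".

12:45

Aarav free within 10:00–19:00: 12:20–13:40, 14:45–17:00, 17:05–17:10.
Yolanda free within 10:00–19:00: 10:00–10:25, 10:45–14:45, 15:30–16:35, 17:20–17:45.
Gita free within 10:00–19:00: 10:00–11:15, 11:40–13:45, 14:05–14:15, 15:55–17:15, 17:30–19:00.
Grace ∩ Alice: 12:45–14:15, 18:25–18:35.
Grace ∩ Alice ∩ Aarav: 12:45–13:40.
Grace ∩ Alice ∩ Aarav ∩ Yolanda: 12:45–13:40.
Grace ∩ Alice ∩ Aarav ∩ Yolanda ∩ Gita: 12:45–13:40.
Windows ≥ 25 min: 12:45–13:40.
Earliest such window starts at 12:45.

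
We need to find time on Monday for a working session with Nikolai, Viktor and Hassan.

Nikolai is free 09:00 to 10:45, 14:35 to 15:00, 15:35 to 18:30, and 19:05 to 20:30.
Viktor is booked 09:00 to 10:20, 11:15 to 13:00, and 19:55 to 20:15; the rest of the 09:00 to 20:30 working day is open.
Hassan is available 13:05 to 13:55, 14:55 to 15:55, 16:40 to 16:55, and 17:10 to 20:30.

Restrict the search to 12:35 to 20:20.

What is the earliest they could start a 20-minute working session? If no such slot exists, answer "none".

Viktor free within 09:00–20:30: 10:20–11:15, 13:00–19:55, 20:15–20:30.
Nikolai ∩ Viktor: 10:20–10:45, 14:35–15:00, 15:35–18:30, 19:05–19:55, 20:15–20:30.
Nikolai ∩ Viktor ∩ Hassan: 14:55–15:00, 15:35–15:55, 16:40–16:55, 17:10–18:30, 19:05–19:55, 20:15–20:30.
Restricted to 12:35–20:20: 14:55–15:00, 15:35–15:55, 16:40–16:55, 17:10–18:30, 19:05–19:55, 20:15–20:20.
Windows ≥ 20 min: 15:35–15:55, 17:10–18:30, 19:05–19:55.
Earliest such window starts at 15:35.

15:35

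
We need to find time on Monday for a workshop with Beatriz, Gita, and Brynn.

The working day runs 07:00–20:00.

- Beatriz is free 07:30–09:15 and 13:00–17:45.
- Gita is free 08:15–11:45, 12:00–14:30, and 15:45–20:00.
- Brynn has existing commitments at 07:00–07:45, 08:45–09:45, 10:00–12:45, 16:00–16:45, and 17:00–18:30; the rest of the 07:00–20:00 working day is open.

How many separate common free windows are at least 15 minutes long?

Brynn free within 07:00–20:00: 07:45–08:45, 09:45–10:00, 12:45–16:00, 16:45–17:00, 18:30–20:00.
Beatriz ∩ Gita: 08:15–09:15, 13:00–14:30, 15:45–17:45.
Beatriz ∩ Gita ∩ Brynn: 08:15–08:45, 13:00–14:30, 15:45–16:00, 16:45–17:00.
Windows ≥ 15 min: 08:15–08:45, 13:00–14:30, 15:45–16:00, 16:45–17:00.
That's 4 windows.

4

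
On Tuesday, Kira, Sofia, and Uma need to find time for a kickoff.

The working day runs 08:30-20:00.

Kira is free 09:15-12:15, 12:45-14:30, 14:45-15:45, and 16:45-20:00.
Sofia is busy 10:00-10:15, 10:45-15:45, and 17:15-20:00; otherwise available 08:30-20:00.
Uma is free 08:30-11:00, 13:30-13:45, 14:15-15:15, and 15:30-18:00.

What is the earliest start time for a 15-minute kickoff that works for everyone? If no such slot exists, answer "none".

Sofia free within 08:30–20:00: 08:30–10:00, 10:15–10:45, 15:45–17:15.
Kira ∩ Sofia: 09:15–10:00, 10:15–10:45, 16:45–17:15.
Kira ∩ Sofia ∩ Uma: 09:15–10:00, 10:15–10:45, 16:45–17:15.
Windows ≥ 15 min: 09:15–10:00, 10:15–10:45, 16:45–17:15.
Earliest such window starts at 09:15.

09:15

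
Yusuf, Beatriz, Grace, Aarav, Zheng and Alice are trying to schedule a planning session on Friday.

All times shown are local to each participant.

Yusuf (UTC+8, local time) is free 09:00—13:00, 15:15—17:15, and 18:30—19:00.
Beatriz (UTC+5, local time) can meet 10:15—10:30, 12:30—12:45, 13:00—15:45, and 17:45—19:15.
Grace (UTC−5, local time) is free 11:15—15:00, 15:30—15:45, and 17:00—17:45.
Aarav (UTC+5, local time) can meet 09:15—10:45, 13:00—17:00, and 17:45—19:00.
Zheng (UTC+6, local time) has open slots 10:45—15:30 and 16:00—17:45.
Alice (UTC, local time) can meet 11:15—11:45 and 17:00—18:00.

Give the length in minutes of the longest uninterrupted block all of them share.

0 minutes

Yusuf → UTC: 01:00–05:00, 07:15–09:15, 10:30–11:00.
Beatriz → UTC: 05:15–05:30, 07:30–07:45, 08:00–10:45, 12:45–14:15.
Grace → UTC: 16:15–20:00, 20:30–20:45, 22:00–22:45.
Aarav → UTC: 04:15–05:45, 08:00–12:00, 12:45–14:00.
Zheng → UTC: 04:45–09:30, 10:00–11:45.
Alice → UTC: 11:15–11:45, 17:00–18:00.
Yusuf ∩ Beatriz: 07:30–07:45, 08:00–09:15, 10:30–10:45.
Yusuf ∩ Beatriz ∩ Grace: (none).
Yusuf ∩ Beatriz ∩ Grace ∩ Aarav: (none).
Yusuf ∩ Beatriz ∩ Grace ∩ Aarav ∩ Zheng: (none).
Yusuf ∩ Beatriz ∩ Grace ∩ Aarav ∩ Zheng ∩ Alice: (none).
No common window.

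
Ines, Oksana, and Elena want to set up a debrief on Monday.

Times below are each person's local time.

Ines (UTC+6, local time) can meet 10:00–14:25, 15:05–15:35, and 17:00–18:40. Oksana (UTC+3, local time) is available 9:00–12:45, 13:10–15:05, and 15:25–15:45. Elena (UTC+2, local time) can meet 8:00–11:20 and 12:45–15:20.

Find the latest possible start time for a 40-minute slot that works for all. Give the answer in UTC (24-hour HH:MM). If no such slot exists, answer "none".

11:25

Ines → UTC: 04:00–08:25, 09:05–09:35, 11:00–12:40.
Oksana → UTC: 06:00–09:45, 10:10–12:05, 12:25–12:45.
Elena → UTC: 06:00–09:20, 10:45–13:20.
Ines ∩ Oksana: 06:00–08:25, 09:05–09:35, 11:00–12:05, 12:25–12:40.
Ines ∩ Oksana ∩ Elena: 06:00–08:25, 09:05–09:20, 11:00–12:05, 12:25–12:40.
Windows ≥ 40 min: 06:00–08:25, 11:00–12:05.
Latest start in the last window 11:00–12:05 is 12:05 − 40 min = 11:25.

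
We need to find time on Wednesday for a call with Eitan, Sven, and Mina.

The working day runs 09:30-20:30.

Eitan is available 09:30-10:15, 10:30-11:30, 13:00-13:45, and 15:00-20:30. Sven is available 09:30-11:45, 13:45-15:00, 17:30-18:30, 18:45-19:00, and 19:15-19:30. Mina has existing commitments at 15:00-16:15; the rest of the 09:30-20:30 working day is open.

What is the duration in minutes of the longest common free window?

60 minutes

Mina free within 09:30–20:30: 09:30–15:00, 16:15–20:30.
Eitan ∩ Sven: 09:30–10:15, 10:30–11:30, 17:30–18:30, 18:45–19:00, 19:15–19:30.
Eitan ∩ Sven ∩ Mina: 09:30–10:15, 10:30–11:30, 17:30–18:30, 18:45–19:00, 19:15–19:30.
Common window lengths: 45, 60, 60, 15, 15 min; longest is 60.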